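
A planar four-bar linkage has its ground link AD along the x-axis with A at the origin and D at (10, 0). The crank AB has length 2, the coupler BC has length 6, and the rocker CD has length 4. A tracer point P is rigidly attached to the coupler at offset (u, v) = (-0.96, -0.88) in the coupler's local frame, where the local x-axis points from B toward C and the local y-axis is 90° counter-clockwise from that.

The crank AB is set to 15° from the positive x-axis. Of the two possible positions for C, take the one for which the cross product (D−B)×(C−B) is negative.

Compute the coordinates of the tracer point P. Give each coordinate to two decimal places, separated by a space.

0.65 0.28

A=(0,0), D=(10.00,0)
B = A + 2.00·(cos15°, sin15°) = (1.9319, 0.5176)
|BD| = 8.0847
circle(B,6.00) ∩ circle(D,4.00): a=5.2793, h=2.8512
  candidates: C₊=(7.3828,3.0250) cross=23.051; C₋=(7.0177,-2.6657) cross=-23.051
  mode - wants cross < 0 → take C=(7.0177,-2.6657) (cross=-23.051)
ex = (C−B)/|BC| = (0.8476,-0.5306); ey = (0.5306,0.8476)
P = B + -0.96·ex + -0.88·ey = (0.6512,0.2810)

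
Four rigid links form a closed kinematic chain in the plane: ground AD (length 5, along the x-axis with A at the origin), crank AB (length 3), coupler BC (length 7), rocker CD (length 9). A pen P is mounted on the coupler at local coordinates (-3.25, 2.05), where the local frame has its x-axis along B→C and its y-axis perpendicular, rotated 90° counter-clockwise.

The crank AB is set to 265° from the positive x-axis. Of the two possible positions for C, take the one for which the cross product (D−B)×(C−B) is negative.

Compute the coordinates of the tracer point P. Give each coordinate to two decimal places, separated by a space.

A=(0,0), D=(5.00,0)
B = A + 3.00·(cos265°, sin265°) = (-0.2615, -2.9886)
|BD| = 6.0510
circle(B,7.00) ∩ circle(D,9.00): a=0.3813, h=6.9896
  candidates: C₊=(-3.3821,3.2773) cross=42.294; C₋=(3.5223,-8.8779) cross=-42.294
  mode - wants cross < 0 → take C=(3.5223,-8.8779) (cross=-42.294)
ex = (C−B)/|BC| = (0.5405,-0.8413); ey = (0.8413,0.5405)
P = B + -3.25·ex + 2.05·ey = (-0.2935,0.8538)

-0.29 0.85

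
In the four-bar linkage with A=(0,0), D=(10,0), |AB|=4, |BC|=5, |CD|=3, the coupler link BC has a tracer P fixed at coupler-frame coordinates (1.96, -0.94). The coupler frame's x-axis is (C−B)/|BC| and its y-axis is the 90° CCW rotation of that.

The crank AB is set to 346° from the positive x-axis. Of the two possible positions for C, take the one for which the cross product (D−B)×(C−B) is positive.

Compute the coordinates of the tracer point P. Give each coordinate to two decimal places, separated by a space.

6.01 -0.52

A=(0,0), D=(10.00,0)
B = A + 4.00·(cos346°, sin346°) = (3.8812, -0.9677)
|BD| = 6.1949
circle(B,5.00) ∩ circle(D,3.00): a=4.3888, h=2.3955
  candidates: C₊=(7.8419,2.0839) cross=14.840; C₋=(8.5903,-2.6482) cross=-14.840
  mode + wants cross > 0 → take C=(7.8419,2.0839) (cross=14.840)
ex = (C−B)/|BC| = (0.7922,0.6103); ey = (-0.6103,0.7922)
P = B + 1.96·ex + -0.94·ey = (6.0075,-0.5161)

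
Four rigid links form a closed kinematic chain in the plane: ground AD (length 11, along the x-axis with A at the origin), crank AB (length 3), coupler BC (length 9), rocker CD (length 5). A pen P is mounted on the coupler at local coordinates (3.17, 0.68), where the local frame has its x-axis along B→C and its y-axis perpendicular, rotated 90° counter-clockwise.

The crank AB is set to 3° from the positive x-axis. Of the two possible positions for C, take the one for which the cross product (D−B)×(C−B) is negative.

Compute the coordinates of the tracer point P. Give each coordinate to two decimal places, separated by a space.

A=(0,0), D=(11.00,0)
B = A + 3.00·(cos3°, sin3°) = (2.9959, 0.1570)
|BD| = 8.0057
circle(B,9.00) ∩ circle(D,5.00): a=7.5004, h=4.9744
  candidates: C₊=(10.5924,4.9834) cross=39.823; C₋=(10.3972,-4.9635) cross=-39.823
  mode - wants cross < 0 → take C=(10.3972,-4.9635) (cross=-39.823)
ex = (C−B)/|BC| = (0.8224,-0.5689); ey = (0.5689,0.8224)
P = B + 3.17·ex + 0.68·ey = (5.9897,-1.0873)

5.99 -1.09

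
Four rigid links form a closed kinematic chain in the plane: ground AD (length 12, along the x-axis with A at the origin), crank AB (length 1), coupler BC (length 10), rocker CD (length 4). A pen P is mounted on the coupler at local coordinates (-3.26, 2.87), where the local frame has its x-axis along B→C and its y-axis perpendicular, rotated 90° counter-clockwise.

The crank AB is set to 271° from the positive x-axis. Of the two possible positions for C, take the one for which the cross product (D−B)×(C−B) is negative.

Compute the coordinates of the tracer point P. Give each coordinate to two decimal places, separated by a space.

-2.49 2.54

A=(0,0), D=(12.00,0)
B = A + 1.00·(cos271°, sin271°) = (0.0175, -0.9998)
|BD| = 12.0242
circle(B,10.00) ∩ circle(D,4.00): a=9.5051, h=3.1071
  candidates: C₊=(9.2312,2.8868) cross=37.360; C₋=(9.7480,-3.3058) cross=-37.360
  mode - wants cross < 0 → take C=(9.7480,-3.3058) (cross=-37.360)
ex = (C−B)/|BC| = (0.9730,-0.2306); ey = (0.2306,0.9730)
P = B + -3.26·ex + 2.87·ey = (-2.4929,2.5445)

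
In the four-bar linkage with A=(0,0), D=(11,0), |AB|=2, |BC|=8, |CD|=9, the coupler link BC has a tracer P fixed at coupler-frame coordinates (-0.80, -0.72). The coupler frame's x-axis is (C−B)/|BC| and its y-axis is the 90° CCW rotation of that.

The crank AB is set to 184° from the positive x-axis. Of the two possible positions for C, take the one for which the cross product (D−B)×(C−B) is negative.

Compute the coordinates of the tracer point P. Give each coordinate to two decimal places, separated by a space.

-3.07 -0.13

A=(0,0), D=(11.00,0)
B = A + 2.00·(cos184°, sin184°) = (-1.9951, -0.1395)
|BD| = 12.9959
circle(B,8.00) ∩ circle(D,9.00): a=5.8439, h=5.4634
  candidates: C₊=(3.7898,5.3863) cross=71.002; C₋=(3.9071,-5.5399) cross=-71.002
  mode - wants cross < 0 → take C=(3.9071,-5.5399) (cross=-71.002)
ex = (C−B)/|BC| = (0.7378,-0.6750); ey = (0.6750,0.7378)
P = B + -0.80·ex + -0.72·ey = (-3.0714,-0.1307)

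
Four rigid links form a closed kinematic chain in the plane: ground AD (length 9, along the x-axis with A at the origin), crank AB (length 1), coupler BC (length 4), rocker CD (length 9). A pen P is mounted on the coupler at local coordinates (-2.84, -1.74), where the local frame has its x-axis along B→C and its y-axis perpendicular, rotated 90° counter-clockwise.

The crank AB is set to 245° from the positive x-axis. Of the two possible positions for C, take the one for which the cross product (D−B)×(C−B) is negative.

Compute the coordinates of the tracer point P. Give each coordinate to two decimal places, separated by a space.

-3.18 0.96

A=(0,0), D=(9.00,0)
B = A + 1.00·(cos245°, sin245°) = (-0.4226, -0.9063)
|BD| = 9.4661
circle(B,4.00) ∩ circle(D,9.00): a=1.2997, h=3.7829
  candidates: C₊=(0.5090,2.9837) cross=35.810; C₋=(1.2333,-4.5474) cross=-35.810
  mode - wants cross < 0 → take C=(1.2333,-4.5474) (cross=-35.810)
ex = (C−B)/|BC| = (0.4140,-0.9103); ey = (0.9103,0.4140)
P = B + -2.84·ex + -1.74·ey = (-3.1822,0.9585)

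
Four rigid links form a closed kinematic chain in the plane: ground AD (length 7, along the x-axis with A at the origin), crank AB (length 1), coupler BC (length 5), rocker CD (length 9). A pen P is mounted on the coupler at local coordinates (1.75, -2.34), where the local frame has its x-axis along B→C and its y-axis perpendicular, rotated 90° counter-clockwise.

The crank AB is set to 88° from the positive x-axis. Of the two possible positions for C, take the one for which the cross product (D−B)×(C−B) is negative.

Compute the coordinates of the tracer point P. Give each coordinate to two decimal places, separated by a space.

A=(0,0), D=(7.00,0)
B = A + 1.00·(cos88°, sin88°) = (0.0349, 0.9994)
|BD| = 7.0364
circle(B,5.00) ∩ circle(D,9.00): a=-0.4611, h=4.9787
  candidates: C₊=(0.2856,5.9931) cross=35.032; C₋=(-1.1286,-3.8633) cross=-35.032
  mode - wants cross < 0 → take C=(-1.1286,-3.8633) (cross=-35.032)
ex = (C−B)/|BC| = (-0.2327,-0.9725); ey = (0.9725,-0.2327)
P = B + 1.75·ex + -2.34·ey = (-2.6481,-0.1580)

-2.65 -0.16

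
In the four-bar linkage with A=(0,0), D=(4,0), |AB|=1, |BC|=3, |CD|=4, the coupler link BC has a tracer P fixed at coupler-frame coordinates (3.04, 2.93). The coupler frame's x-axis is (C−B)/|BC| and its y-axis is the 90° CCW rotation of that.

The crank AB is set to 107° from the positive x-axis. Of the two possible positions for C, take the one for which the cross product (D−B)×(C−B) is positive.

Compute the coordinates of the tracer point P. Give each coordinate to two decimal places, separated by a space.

-0.55 5.17

A=(0,0), D=(4.00,0)
B = A + 1.00·(cos107°, sin107°) = (-0.2924, 0.9563)
|BD| = 4.3976
circle(B,3.00) ∩ circle(D,4.00): a=1.4029, h=2.6518
  candidates: C₊=(1.6536,3.2395) cross=11.661; C₋=(0.5003,-1.9371) cross=-11.661
  mode + wants cross > 0 → take C=(1.6536,3.2395) (cross=11.661)
ex = (C−B)/|BC| = (0.6487,0.7611); ey = (-0.7611,0.6487)
P = B + 3.04·ex + 2.93·ey = (-0.5504,5.1706)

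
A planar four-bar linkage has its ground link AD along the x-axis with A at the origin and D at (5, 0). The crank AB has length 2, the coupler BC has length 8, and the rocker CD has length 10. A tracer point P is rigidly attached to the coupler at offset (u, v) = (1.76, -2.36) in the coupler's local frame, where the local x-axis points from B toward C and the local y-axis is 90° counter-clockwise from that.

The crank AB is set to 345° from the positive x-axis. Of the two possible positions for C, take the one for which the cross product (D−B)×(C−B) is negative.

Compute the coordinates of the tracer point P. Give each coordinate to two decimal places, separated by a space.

A=(0,0), D=(5.00,0)
B = A + 2.00·(cos345°, sin345°) = (1.9319, -0.5176)
|BD| = 3.1115
circle(B,8.00) ∩ circle(D,10.00): a=-4.2292, h=6.7907
  candidates: C₊=(-3.3682,5.4749) cross=21.129; C₋=(-1.1087,-7.9173) cross=-21.129
  mode - wants cross < 0 → take C=(-1.1087,-7.9173) (cross=-21.129)
ex = (C−B)/|BC| = (-0.3801,-0.9250); ey = (0.9250,-0.3801)
P = B + 1.76·ex + -2.36·ey = (-0.9200,-1.2486)

-0.92 -1.25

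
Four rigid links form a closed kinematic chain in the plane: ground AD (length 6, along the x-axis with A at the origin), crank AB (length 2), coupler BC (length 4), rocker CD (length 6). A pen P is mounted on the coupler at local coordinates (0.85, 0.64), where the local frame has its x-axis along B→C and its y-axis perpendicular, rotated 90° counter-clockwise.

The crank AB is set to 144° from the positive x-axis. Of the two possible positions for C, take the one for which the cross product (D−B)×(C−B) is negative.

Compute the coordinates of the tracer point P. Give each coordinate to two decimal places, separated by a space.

A=(0,0), D=(6.00,0)
B = A + 2.00·(cos144°, sin144°) = (-1.6180, 1.1756)
|BD| = 7.7082
circle(B,4.00) ∩ circle(D,6.00): a=2.5568, h=3.0762
  candidates: C₊=(1.3780,3.8258) cross=23.712; C₋=(0.4397,-2.2546) cross=-23.712
  mode - wants cross < 0 → take C=(0.4397,-2.2546) (cross=-23.712)
ex = (C−B)/|BC| = (0.5144,-0.8575); ey = (0.8575,0.5144)
P = B + 0.85·ex + 0.64·ey = (-0.6319,0.7759)

-0.63 0.78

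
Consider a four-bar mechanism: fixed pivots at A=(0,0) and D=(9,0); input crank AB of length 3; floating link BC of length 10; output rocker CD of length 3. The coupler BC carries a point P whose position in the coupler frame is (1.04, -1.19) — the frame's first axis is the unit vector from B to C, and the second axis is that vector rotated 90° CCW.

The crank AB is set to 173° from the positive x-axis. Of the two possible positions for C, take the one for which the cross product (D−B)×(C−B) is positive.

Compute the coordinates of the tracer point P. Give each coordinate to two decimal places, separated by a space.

-1.75 -0.62

A=(0,0), D=(9.00,0)
B = A + 3.00·(cos173°, sin173°) = (-2.9776, 0.3656)
|BD| = 11.9832
circle(B,10.00) ∩ circle(D,3.00): a=9.7886, h=2.0454
  candidates: C₊=(6.8688,2.1114) cross=24.510; C₋=(6.7440,-1.9775) cross=-24.510
  mode + wants cross > 0 → take C=(6.8688,2.1114) (cross=24.510)
ex = (C−B)/|BC| = (0.9846,0.1746); ey = (-0.1746,0.9846)
P = B + 1.04·ex + -1.19·ey = (-1.7459,-0.6246)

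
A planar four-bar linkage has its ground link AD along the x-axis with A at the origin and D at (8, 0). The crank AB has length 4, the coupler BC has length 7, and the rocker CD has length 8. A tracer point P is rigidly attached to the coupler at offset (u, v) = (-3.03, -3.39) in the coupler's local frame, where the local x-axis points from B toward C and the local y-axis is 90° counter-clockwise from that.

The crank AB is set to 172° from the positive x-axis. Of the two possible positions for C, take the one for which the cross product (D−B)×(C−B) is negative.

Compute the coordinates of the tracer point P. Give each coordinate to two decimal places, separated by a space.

-8.49 0.12

A=(0,0), D=(8.00,0)
B = A + 4.00·(cos172°, sin172°) = (-3.9611, 0.5567)
|BD| = 11.9740
circle(B,7.00) ∩ circle(D,8.00): a=5.3607, h=4.5015
  candidates: C₊=(1.6031,4.8041) cross=53.901; C₋=(1.1845,-4.1892) cross=-53.901
  mode - wants cross < 0 → take C=(1.1845,-4.1892) (cross=-53.901)
ex = (C−B)/|BC| = (0.7351,-0.6780); ey = (0.6780,0.7351)
P = B + -3.03·ex + -3.39·ey = (-8.4867,0.1190)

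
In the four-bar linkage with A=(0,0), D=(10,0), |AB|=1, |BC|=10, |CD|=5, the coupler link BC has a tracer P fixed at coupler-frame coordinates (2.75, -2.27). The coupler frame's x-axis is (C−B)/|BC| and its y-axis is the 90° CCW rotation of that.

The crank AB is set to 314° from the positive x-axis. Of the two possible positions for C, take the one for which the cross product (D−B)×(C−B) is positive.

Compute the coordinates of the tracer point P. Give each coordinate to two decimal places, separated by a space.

4.24 -1.05

A=(0,0), D=(10.00,0)
B = A + 1.00·(cos314°, sin314°) = (0.6947, -0.7193)
|BD| = 9.3331
circle(B,10.00) ∩ circle(D,5.00): a=8.6845, h=4.9578
  candidates: C₊=(8.9712,4.8930) cross=46.271; C₋=(9.7354,-4.9930) cross=-46.271
  mode + wants cross > 0 → take C=(8.9712,4.8930) (cross=46.271)
ex = (C−B)/|BC| = (0.8277,0.5612); ey = (-0.5612,0.8277)
P = B + 2.75·ex + -2.27·ey = (4.2447,-1.0547)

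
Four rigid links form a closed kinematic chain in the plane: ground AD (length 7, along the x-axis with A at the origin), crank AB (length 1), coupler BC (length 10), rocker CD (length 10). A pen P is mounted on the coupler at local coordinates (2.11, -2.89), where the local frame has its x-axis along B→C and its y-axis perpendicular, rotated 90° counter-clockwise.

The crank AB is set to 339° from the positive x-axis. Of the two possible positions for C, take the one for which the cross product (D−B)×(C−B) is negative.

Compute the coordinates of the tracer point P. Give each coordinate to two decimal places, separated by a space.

A=(0,0), D=(7.00,0)
B = A + 1.00·(cos339°, sin339°) = (0.9336, -0.3584)
|BD| = 6.0770
circle(B,10.00) ∩ circle(D,10.00): a=3.0385, h=9.5272
  candidates: C₊=(3.4050,9.3314) cross=57.897; C₋=(4.5286,-9.6898) cross=-57.897
  mode - wants cross < 0 → take C=(4.5286,-9.6898) (cross=-57.897)
ex = (C−B)/|BC| = (0.3595,-0.9331); ey = (0.9331,0.3595)
P = B + 2.11·ex + -2.89·ey = (-1.0047,-3.3663)

-1.00 -3.37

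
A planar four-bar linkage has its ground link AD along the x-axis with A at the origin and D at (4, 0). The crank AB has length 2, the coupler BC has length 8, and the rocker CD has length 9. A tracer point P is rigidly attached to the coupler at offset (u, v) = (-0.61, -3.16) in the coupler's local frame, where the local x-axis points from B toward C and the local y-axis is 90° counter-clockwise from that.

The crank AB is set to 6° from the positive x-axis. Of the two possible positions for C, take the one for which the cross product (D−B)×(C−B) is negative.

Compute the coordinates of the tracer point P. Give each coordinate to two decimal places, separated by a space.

A=(0,0), D=(4.00,0)
B = A + 2.00·(cos6°, sin6°) = (1.9890, 0.2091)
|BD| = 2.0218
circle(B,8.00) ∩ circle(D,9.00): a=-3.1933, h=7.3350
  candidates: C₊=(-0.4287,7.8350) cross=14.830; C₋=(-1.9456,-6.7565) cross=-14.830
  mode - wants cross < 0 → take C=(-1.9456,-6.7565) (cross=-14.830)
ex = (C−B)/|BC| = (-0.4918,-0.8707); ey = (0.8707,-0.4918)
P = B + -0.61·ex + -3.16·ey = (-0.4623,2.2944)

-0.46 2.29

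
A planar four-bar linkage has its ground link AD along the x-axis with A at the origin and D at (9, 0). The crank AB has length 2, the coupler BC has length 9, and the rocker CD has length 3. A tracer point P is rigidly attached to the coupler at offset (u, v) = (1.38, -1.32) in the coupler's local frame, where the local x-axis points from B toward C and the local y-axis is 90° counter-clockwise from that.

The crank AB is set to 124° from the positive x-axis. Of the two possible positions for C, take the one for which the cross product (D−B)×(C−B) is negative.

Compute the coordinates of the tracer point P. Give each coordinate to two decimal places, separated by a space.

-0.44 -0.13

A=(0,0), D=(9.00,0)
B = A + 2.00·(cos124°, sin124°) = (-1.1184, 1.6581)
|BD| = 10.2533
circle(B,9.00) ∩ circle(D,3.00): a=8.6377, h=2.5278
  candidates: C₊=(7.8144,2.7558) cross=25.918; C₋=(6.9969,-2.2333) cross=-25.918
  mode - wants cross < 0 → take C=(6.9969,-2.2333) (cross=-25.918)
ex = (C−B)/|BC| = (0.9017,-0.4324); ey = (0.4324,0.9017)
P = B + 1.38·ex + -1.32·ey = (-0.4448,-0.1288)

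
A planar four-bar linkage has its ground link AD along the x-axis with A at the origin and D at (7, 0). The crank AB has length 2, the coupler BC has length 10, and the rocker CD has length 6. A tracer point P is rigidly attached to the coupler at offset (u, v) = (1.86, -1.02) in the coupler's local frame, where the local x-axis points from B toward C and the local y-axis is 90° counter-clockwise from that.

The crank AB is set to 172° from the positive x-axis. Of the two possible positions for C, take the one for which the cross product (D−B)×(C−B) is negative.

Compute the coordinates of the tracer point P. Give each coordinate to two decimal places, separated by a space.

-1.15 -1.67

A=(0,0), D=(7.00,0)
B = A + 2.00·(cos172°, sin172°) = (-1.9805, 0.2783)
|BD| = 8.9848
circle(B,10.00) ∩ circle(D,6.00): a=8.0540, h=5.9273
  candidates: C₊=(6.2532,5.9533) cross=53.256; C₋=(5.8859,-5.8957) cross=-53.256
  mode - wants cross < 0 → take C=(5.8859,-5.8957) (cross=-53.256)
ex = (C−B)/|BC| = (0.7866,-0.6174); ey = (0.6174,0.7866)
P = B + 1.86·ex + -1.02·ey = (-1.1471,-1.6724)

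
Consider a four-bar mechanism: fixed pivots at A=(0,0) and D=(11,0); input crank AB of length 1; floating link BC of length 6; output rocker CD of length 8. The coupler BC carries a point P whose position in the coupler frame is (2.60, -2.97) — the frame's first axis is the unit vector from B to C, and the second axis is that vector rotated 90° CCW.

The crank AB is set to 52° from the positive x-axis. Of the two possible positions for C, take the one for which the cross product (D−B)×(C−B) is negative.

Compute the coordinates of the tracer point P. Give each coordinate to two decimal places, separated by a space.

A=(0,0), D=(11.00,0)
B = A + 1.00·(cos52°, sin52°) = (0.6157, 0.7880)
|BD| = 10.4142
circle(B,6.00) ∩ circle(D,8.00): a=3.8628, h=4.5912
  candidates: C₊=(4.8148,5.0737) cross=47.813; C₋=(4.1200,-4.0823) cross=-47.813
  mode - wants cross < 0 → take C=(4.1200,-4.0823) (cross=-47.813)
ex = (C−B)/|BC| = (0.5841,-0.8117); ey = (0.8117,0.5841)
P = B + 2.60·ex + -2.97·ey = (-0.2766,-3.0571)

-0.28 -3.06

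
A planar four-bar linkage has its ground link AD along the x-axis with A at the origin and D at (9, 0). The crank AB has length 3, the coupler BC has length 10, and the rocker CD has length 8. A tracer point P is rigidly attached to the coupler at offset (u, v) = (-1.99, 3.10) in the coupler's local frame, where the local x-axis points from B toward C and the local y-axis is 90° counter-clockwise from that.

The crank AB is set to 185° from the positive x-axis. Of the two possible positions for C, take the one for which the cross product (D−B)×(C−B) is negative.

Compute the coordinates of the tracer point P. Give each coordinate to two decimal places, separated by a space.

A=(0,0), D=(9.00,0)
B = A + 3.00·(cos185°, sin185°) = (-2.9886, -0.2615)
|BD| = 11.9914
circle(B,10.00) ∩ circle(D,8.00): a=7.4968, h=6.6180
  candidates: C₊=(4.3621,6.5184) cross=79.360; C₋=(4.6507,-6.7144) cross=-79.360
  mode - wants cross < 0 → take C=(4.6507,-6.7144) (cross=-79.360)
ex = (C−B)/|BC| = (0.7639,-0.6453); ey = (0.6453,0.7639)
P = B + -1.99·ex + 3.10·ey = (-2.5084,3.3909)

-2.51 3.39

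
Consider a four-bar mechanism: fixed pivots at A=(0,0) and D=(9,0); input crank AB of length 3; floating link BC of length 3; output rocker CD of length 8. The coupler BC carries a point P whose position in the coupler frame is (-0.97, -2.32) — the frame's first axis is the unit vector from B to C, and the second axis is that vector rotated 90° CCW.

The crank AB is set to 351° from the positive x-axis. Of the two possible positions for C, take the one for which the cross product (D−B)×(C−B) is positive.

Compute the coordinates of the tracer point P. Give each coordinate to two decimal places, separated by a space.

A=(0,0), D=(9.00,0)
B = A + 3.00·(cos351°, sin351°) = (2.9631, -0.4693)
|BD| = 6.0551
circle(B,3.00) ∩ circle(D,8.00): a=-1.5140, h=2.5899
  candidates: C₊=(1.2529,1.9955) cross=15.682; C₋=(1.6543,-3.1688) cross=-15.682
  mode + wants cross > 0 → take C=(1.2529,1.9955) (cross=15.682)
ex = (C−B)/|BC| = (-0.5701,0.8216); ey = (-0.8216,-0.5701)
P = B + -0.97·ex + -2.32·ey = (5.4221,0.0563)

5.42 0.06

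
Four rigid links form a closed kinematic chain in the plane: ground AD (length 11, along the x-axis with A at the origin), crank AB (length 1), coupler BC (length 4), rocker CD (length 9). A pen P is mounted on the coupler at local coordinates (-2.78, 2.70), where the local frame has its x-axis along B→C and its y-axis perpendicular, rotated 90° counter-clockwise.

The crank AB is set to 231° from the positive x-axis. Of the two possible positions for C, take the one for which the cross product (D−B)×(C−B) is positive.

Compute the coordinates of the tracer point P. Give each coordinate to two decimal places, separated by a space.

A=(0,0), D=(11.00,0)
B = A + 1.00·(cos231°, sin231°) = (-0.6293, -0.7771)
|BD| = 11.6553
circle(B,4.00) ∩ circle(D,9.00): a=3.0392, h=2.6006
  candidates: C₊=(2.2297,2.0204) cross=30.311; C₋=(2.5765,-3.1694) cross=-30.311
  mode + wants cross > 0 → take C=(2.2297,2.0204) (cross=30.311)
ex = (C−B)/|BC| = (0.7148,0.6994); ey = (-0.6994,0.7148)
P = B + -2.78·ex + 2.70·ey = (-4.5047,-0.7916)

-4.50 -0.79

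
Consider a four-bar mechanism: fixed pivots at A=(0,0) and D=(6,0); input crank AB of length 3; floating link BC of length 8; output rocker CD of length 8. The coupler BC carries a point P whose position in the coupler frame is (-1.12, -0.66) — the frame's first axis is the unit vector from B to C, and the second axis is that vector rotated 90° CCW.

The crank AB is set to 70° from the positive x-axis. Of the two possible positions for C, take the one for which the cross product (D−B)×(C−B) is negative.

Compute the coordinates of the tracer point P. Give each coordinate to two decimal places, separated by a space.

A=(0,0), D=(6.00,0)
B = A + 3.00·(cos70°, sin70°) = (1.0261, 2.8191)
|BD| = 5.7173
circle(B,8.00) ∩ circle(D,8.00): a=2.8586, h=7.4718
  candidates: C₊=(7.1972,7.9099) cross=42.719; C₋=(-0.1712,-5.0908) cross=-42.719
  mode - wants cross < 0 → take C=(-0.1712,-5.0908) (cross=-42.719)
ex = (C−B)/|BC| = (-0.1497,-0.9887); ey = (0.9887,-0.1497)
P = B + -1.12·ex + -0.66·ey = (0.5411,4.0252)

0.54 4.03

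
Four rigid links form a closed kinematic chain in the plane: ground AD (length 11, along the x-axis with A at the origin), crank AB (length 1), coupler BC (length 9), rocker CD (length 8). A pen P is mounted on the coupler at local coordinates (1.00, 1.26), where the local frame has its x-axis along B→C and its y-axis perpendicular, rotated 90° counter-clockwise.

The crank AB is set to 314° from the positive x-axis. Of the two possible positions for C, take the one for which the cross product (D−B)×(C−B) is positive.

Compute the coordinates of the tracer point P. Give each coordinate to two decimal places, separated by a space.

0.31 0.84

A=(0,0), D=(11.00,0)
B = A + 1.00·(cos314°, sin314°) = (0.6947, -0.7193)
|BD| = 10.3304
circle(B,9.00) ∩ circle(D,8.00): a=5.9880, h=6.7189
  candidates: C₊=(6.2003,6.4002) cross=69.409; C₋=(7.1360,-7.0050) cross=-69.409
  mode + wants cross > 0 → take C=(6.2003,6.4002) (cross=69.409)
ex = (C−B)/|BC| = (0.6117,0.7911); ey = (-0.7911,0.6117)
P = B + 1.00·ex + 1.26·ey = (0.3097,0.8425)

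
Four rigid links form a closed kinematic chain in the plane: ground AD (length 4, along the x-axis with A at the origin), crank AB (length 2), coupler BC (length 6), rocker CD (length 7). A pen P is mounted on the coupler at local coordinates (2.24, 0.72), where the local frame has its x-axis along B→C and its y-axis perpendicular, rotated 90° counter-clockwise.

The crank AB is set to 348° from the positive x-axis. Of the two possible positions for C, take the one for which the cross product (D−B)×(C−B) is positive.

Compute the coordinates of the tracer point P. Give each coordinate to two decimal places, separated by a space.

0.17 1.11

A=(0,0), D=(4.00,0)
B = A + 2.00·(cos348°, sin348°) = (1.9563, -0.4158)
|BD| = 2.0856
circle(B,6.00) ∩ circle(D,7.00): a=-2.0739, h=5.6302
  candidates: C₊=(-1.1985,4.6878) cross=11.742; C₋=(1.0466,-6.3465) cross=-11.742
  mode + wants cross > 0 → take C=(-1.1985,4.6878) (cross=11.742)
ex = (C−B)/|BC| = (-0.5258,0.8506); ey = (-0.8506,-0.5258)
P = B + 2.24·ex + 0.72·ey = (0.1661,1.1110)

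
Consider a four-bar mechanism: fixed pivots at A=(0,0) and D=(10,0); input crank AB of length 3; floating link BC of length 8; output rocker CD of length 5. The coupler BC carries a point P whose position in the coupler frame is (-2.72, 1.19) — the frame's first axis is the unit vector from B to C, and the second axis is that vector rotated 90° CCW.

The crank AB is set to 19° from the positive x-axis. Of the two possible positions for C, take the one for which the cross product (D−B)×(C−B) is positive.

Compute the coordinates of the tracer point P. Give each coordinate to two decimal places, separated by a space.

-0.11 0.64

A=(0,0), D=(10.00,0)
B = A + 3.00·(cos19°, sin19°) = (2.8366, 0.9767)
|BD| = 7.2297
circle(B,8.00) ∩ circle(D,5.00): a=6.3121, h=4.9151
  candidates: C₊=(9.7548,4.9940) cross=35.535; C₋=(8.4267,-4.7460) cross=-35.535
  mode + wants cross > 0 → take C=(9.7548,4.9940) (cross=35.535)
ex = (C−B)/|BC| = (0.8648,0.5022); ey = (-0.5022,0.8648)
P = B + -2.72·ex + 1.19·ey = (-0.1132,0.6399)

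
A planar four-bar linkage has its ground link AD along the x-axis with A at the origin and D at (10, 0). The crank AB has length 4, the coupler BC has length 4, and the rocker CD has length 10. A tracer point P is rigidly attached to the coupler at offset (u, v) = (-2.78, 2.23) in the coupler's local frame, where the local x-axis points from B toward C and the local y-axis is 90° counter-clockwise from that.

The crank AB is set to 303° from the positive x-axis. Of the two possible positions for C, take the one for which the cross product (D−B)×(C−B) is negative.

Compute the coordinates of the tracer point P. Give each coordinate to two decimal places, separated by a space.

3.70 -0.13

A=(0,0), D=(10.00,0)
B = A + 4.00·(cos303°, sin303°) = (2.1786, -3.3547)
|BD| = 8.5105
circle(B,4.00) ∩ circle(D,10.00): a=-0.6798, h=3.9418
  candidates: C₊=(-0.0000,0.0000) cross=33.547; C₋=(3.1076,-7.2453) cross=-33.547
  mode - wants cross < 0 → take C=(3.1076,-7.2453) (cross=-33.547)
ex = (C−B)/|BC| = (0.2323,-0.9727); ey = (0.9727,0.2323)
P = B + -2.78·ex + 2.23·ey = (3.7019,-0.1328)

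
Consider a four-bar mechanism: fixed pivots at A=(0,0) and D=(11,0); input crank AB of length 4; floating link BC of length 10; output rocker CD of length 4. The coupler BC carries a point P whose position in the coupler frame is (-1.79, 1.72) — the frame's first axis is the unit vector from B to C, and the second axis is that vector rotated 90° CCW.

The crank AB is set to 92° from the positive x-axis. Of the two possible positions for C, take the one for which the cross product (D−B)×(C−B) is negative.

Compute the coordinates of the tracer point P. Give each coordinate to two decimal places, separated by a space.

A=(0,0), D=(11.00,0)
B = A + 4.00·(cos92°, sin92°) = (-0.1396, 3.9976)
|BD| = 11.8352
circle(B,10.00) ∩ circle(D,4.00): a=9.4663, h=3.2231
  candidates: C₊=(9.8591,3.8338) cross=38.146; C₋=(7.6817,-2.2336) cross=-38.146
  mode - wants cross < 0 → take C=(7.6817,-2.2336) (cross=-38.146)
ex = (C−B)/|BC| = (0.7821,-0.6231); ey = (0.6231,0.7821)
P = B + -1.79·ex + 1.72·ey = (-0.4679,6.4582)

-0.47 6.46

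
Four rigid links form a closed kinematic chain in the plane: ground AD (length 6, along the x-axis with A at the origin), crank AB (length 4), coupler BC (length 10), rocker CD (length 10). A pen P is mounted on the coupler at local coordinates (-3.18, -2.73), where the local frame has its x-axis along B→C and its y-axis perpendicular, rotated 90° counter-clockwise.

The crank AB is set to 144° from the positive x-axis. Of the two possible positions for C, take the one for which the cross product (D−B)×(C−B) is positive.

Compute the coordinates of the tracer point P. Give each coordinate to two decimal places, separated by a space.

-3.39 -1.84

A=(0,0), D=(6.00,0)
B = A + 4.00·(cos144°, sin144°) = (-3.2361, 2.3511)
|BD| = 9.5306
circle(B,10.00) ∩ circle(D,10.00): a=4.7653, h=8.7916
  candidates: C₊=(3.5508,9.6954) cross=83.789; C₋=(-0.7869,-7.3443) cross=-83.789
  mode + wants cross > 0 → take C=(3.5508,9.6954) (cross=83.789)
ex = (C−B)/|BC| = (0.6787,0.7344); ey = (-0.7344,0.6787)
P = B + -3.18·ex + -2.73·ey = (-3.3893,-1.8372)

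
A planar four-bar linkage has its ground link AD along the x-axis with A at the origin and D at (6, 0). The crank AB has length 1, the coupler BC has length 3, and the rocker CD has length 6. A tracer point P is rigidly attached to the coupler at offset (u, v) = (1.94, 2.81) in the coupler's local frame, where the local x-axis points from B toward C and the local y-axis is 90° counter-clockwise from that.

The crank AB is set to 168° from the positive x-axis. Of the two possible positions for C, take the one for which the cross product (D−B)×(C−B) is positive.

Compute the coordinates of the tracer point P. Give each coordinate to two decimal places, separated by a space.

A=(0,0), D=(6.00,0)
B = A + 1.00·(cos168°, sin168°) = (-0.9781, 0.2079)
|BD| = 6.9812
circle(B,3.00) ∩ circle(D,6.00): a=1.5569, h=2.5644
  candidates: C₊=(0.6544,2.7248) cross=17.903; C₋=(0.5017,-2.4017) cross=-17.903
  mode + wants cross > 0 → take C=(0.6544,2.7248) (cross=17.903)
ex = (C−B)/|BC| = (0.5442,0.8390); ey = (-0.8390,0.5442)
P = B + 1.94·ex + 2.81·ey = (-2.2799,3.3647)

-2.28 3.36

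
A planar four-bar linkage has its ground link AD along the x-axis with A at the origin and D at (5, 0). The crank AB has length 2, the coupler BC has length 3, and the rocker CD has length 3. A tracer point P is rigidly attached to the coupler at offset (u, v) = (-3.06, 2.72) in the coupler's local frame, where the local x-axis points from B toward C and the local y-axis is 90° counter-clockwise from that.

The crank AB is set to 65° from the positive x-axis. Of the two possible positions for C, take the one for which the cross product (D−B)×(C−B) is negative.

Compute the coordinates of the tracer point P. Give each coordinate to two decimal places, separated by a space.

1.98 5.75

A=(0,0), D=(5.00,0)
B = A + 2.00·(cos65°, sin65°) = (0.8452, 1.8126)
|BD| = 4.5329
circle(B,3.00) ∩ circle(D,3.00): a=2.2665, h=1.9655
  candidates: C₊=(3.7086,2.7078) cross=8.909; C₋=(2.1367,-0.8952) cross=-8.909
  mode - wants cross < 0 → take C=(2.1367,-0.8952) (cross=-8.909)
ex = (C−B)/|BC| = (0.4305,-0.9026); ey = (0.9026,0.4305)
P = B + -3.06·ex + 2.72·ey = (1.9830,5.7455)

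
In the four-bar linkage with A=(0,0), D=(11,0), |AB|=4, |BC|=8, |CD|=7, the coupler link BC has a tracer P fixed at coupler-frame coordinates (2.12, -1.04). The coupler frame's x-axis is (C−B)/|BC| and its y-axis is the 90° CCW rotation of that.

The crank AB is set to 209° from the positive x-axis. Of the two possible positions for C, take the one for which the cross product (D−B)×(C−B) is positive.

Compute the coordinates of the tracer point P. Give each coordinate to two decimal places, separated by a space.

A=(0,0), D=(11.00,0)
B = A + 4.00·(cos209°, sin209°) = (-3.4985, -1.9392)
|BD| = 14.6276
circle(B,8.00) ∩ circle(D,7.00): a=7.8265, h=1.6569
  candidates: C₊=(4.0393,0.7407) cross=24.237; C₋=(4.4786,-2.5440) cross=-24.237
  mode + wants cross > 0 → take C=(4.0393,0.7407) (cross=24.237)
ex = (C−B)/|BC| = (0.9422,0.3350); ey = (-0.3350,0.9422)
P = B + 2.12·ex + -1.04·ey = (-1.1526,-2.2090)

-1.15 -2.21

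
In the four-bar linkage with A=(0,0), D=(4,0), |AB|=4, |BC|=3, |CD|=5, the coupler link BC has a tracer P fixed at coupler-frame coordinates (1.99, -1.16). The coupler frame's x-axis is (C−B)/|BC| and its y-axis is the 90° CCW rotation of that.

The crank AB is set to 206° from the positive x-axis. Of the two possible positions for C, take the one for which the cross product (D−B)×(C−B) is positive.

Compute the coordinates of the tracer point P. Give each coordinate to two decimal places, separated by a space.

A=(0,0), D=(4.00,0)
B = A + 4.00·(cos206°, sin206°) = (-3.5952, -1.7535)
|BD| = 7.7950
circle(B,3.00) ∩ circle(D,5.00): a=2.8712, h=0.8697
  candidates: C₊=(-0.9932,-0.2602) cross=6.779; C₋=(-0.6020,-1.9550) cross=-6.779
  mode + wants cross > 0 → take C=(-0.9932,-0.2602) (cross=6.779)
ex = (C−B)/|BC| = (0.8673,0.4978); ey = (-0.4978,0.8673)
P = B + 1.99·ex + -1.16·ey = (-1.2918,-1.7690)

-1.29 -1.77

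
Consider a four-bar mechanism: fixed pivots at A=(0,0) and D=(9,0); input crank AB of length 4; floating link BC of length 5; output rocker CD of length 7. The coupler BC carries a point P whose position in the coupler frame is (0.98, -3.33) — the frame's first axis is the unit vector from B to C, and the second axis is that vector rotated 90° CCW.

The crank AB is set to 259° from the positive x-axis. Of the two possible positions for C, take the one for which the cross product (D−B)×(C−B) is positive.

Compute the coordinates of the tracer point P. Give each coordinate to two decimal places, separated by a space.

2.55 -4.95

A=(0,0), D=(9.00,0)
B = A + 4.00·(cos259°, sin259°) = (-0.7632, -3.9265)
|BD| = 10.5232
circle(B,5.00) ∩ circle(D,7.00): a=4.1213, h=2.8311
  candidates: C₊=(2.0040,0.2379) cross=29.792; C₋=(4.1168,-5.0154) cross=-29.792
  mode + wants cross > 0 → take C=(2.0040,0.2379) (cross=29.792)
ex = (C−B)/|BC| = (0.5535,0.8329); ey = (-0.8329,0.5535)
P = B + 0.98·ex + -3.33·ey = (2.5526,-4.9533)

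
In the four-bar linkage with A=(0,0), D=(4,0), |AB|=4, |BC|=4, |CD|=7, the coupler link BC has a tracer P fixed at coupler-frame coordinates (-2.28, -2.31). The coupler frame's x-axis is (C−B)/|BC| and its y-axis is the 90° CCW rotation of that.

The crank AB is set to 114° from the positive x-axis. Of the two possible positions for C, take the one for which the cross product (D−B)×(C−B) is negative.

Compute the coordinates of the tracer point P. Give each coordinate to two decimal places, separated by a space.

A=(0,0), D=(4.00,0)
B = A + 4.00·(cos114°, sin114°) = (-1.6269, 3.6542)
|BD| = 6.7094
circle(B,4.00) ∩ circle(D,7.00): a=0.8954, h=3.8985
  candidates: C₊=(1.2473,6.4360) cross=26.156; C₋=(-2.9992,-0.1031) cross=-26.156
  mode - wants cross < 0 → take C=(-2.9992,-0.1031) (cross=-26.156)
ex = (C−B)/|BC| = (-0.3431,-0.9393); ey = (0.9393,-0.3431)
P = B + -2.28·ex + -2.31·ey = (-3.0145,6.5883)

-3.01 6.59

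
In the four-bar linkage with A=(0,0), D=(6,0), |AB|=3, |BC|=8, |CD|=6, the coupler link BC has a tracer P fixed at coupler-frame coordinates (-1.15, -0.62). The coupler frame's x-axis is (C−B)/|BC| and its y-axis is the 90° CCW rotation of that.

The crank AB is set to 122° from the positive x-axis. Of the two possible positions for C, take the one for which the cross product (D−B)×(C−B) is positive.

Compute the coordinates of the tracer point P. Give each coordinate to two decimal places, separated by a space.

-2.36 1.49

A=(0,0), D=(6.00,0)
B = A + 3.00·(cos122°, sin122°) = (-1.5898, 2.5441)
|BD| = 8.0048
circle(B,8.00) ∩ circle(D,6.00): a=5.7514, h=5.5607
  candidates: C₊=(5.6307,5.9886) cross=44.513; C₋=(2.0960,-4.5562) cross=-44.513
  mode + wants cross > 0 → take C=(5.6307,5.9886) (cross=44.513)
ex = (C−B)/|BC| = (0.9026,0.4306); ey = (-0.4306,0.9026)
P = B + -1.15·ex + -0.62·ey = (-2.3608,1.4894)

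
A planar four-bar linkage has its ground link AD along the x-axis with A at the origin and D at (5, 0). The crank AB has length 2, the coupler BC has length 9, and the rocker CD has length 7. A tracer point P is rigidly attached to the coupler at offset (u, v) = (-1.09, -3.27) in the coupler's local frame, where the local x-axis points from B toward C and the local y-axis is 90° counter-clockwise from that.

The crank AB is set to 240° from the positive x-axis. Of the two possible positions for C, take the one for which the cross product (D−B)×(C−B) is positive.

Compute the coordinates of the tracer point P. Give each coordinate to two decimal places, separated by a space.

1.58 -4.02

A=(0,0), D=(5.00,0)
B = A + 2.00·(cos240°, sin240°) = (-1.0000, -1.7321)
|BD| = 6.2450
circle(B,9.00) ∩ circle(D,7.00): a=5.6845, h=6.9775
  candidates: C₊=(2.5263,6.5484) cross=43.575; C₋=(6.3968,-6.8592) cross=-43.575
  mode + wants cross > 0 → take C=(2.5263,6.5484) (cross=43.575)
ex = (C−B)/|BC| = (0.3918,0.9200); ey = (-0.9200,0.3918)
P = B + -1.09·ex + -3.27·ey = (1.5815,-4.0161)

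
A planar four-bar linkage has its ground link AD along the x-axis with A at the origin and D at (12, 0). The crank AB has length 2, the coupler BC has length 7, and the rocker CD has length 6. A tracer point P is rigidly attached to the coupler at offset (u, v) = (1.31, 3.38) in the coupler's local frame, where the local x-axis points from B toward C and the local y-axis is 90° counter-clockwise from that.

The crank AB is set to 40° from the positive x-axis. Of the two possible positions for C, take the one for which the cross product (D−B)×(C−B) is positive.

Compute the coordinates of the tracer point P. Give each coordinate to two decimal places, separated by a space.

A=(0,0), D=(12.00,0)
B = A + 2.00·(cos40°, sin40°) = (1.5321, 1.2856)
|BD| = 10.5466
circle(B,7.00) ∩ circle(D,6.00): a=5.8896, h=3.7832
  candidates: C₊=(7.8389,4.3227) cross=39.900; C₋=(6.9166,-3.1873) cross=-39.900
  mode + wants cross > 0 → take C=(7.8389,4.3227) (cross=39.900)
ex = (C−B)/|BC| = (0.9010,0.4339); ey = (-0.4339,0.9010)
P = B + 1.31·ex + 3.38·ey = (1.2459,4.8992)

1.25 4.90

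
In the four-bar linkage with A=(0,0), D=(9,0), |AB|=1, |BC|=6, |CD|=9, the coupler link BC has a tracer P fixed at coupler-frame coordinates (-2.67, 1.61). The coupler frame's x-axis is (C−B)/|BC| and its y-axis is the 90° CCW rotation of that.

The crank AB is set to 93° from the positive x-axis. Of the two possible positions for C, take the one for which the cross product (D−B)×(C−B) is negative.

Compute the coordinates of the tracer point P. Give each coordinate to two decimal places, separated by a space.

0.86 3.98

A=(0,0), D=(9.00,0)
B = A + 1.00·(cos93°, sin93°) = (-0.0523, 0.9986)
|BD| = 9.1073
circle(B,6.00) ∩ circle(D,9.00): a=2.0831, h=5.6268
  candidates: C₊=(2.6352,6.3631) cross=51.245; C₋=(1.4012,-4.8226) cross=-51.245
  mode - wants cross < 0 → take C=(1.4012,-4.8226) (cross=-51.245)
ex = (C−B)/|BC| = (0.2423,-0.9702); ey = (0.9702,0.2423)
P = B + -2.67·ex + 1.61·ey = (0.8629,3.9791)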